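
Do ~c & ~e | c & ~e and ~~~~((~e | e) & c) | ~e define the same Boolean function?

No

E1: ~c & ~e | c & ~e
    = ~e
E2: ~~~~((~e | e) & c) | ~e
    = ~~((~e | e) & c) | ~e
    = (~e | e) & c | ~e
    = c | ~e
These differ: at c=1, e=1, E1 = 0 but E2 = 1.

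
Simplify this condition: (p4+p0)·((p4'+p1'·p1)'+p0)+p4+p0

(p4+p0)·((p4'+p1'·p1)'+p0)+p4+p0
= (p4+p0)·((p4')'+p0)+p4+p0   [complement / identity]
= (p4+p0)·(p4+p0)+p4+p0   [double negation]
= p4+p0+p4+p0   [idempotence]
= p4+p0   [idempotence]

p4+p0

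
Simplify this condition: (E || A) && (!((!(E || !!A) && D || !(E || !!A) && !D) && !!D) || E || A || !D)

E || A

(E || A) && (!((!(E || !!A) && D || !(E || !!A) && !D) && !!D) || E || A || !D)
= (E || A) && (!(!(E || !!A) && !!D) || E || A || !D)
= (E || A) && (E || !!A || !D || E || A || !D)
= (E || A) && (E || A || !D || E || A || !D)
= (E || A) && (E || A || !D)
= E || A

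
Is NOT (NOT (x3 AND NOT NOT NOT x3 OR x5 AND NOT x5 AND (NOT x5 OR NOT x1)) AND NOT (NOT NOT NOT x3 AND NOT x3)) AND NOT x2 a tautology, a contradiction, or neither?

neither

NOT (NOT (x3 AND NOT NOT NOT x3 OR x5 AND NOT x5 AND (NOT x5 OR NOT x1)) AND NOT (NOT NOT NOT x3 AND NOT x3)) AND NOT x2
= NOT (NOT (x3 AND NOT x3 OR x5 AND NOT x5 AND (NOT x5 OR NOT x1)) AND NOT (NOT NOT NOT x3 AND NOT x3)) AND NOT x2
= (x3 AND NOT x3 OR x5 AND NOT x5 AND (NOT x5 OR NOT x1) OR NOT NOT NOT x3 AND NOT x3) AND NOT x2
= (x3 AND NOT x3 OR x5 AND NOT x5 OR NOT NOT NOT x3 AND NOT x3) AND NOT x2
= (x3 AND NOT x3 OR NOT NOT NOT x3 AND NOT x3) AND NOT x2
= (x3 AND NOT x3 OR NOT x3 AND NOT x3) AND NOT x2
= NOT x3 AND NOT x2
This depends on x2, x3, so it is not a constant.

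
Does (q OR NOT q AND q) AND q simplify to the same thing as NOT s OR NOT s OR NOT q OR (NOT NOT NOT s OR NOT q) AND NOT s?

E1: (q OR NOT q AND q) AND q
    = q AND q   [complement / identity]
    = q   [idempotence]
E2: NOT s OR NOT s OR NOT q OR (NOT NOT NOT s OR NOT q) AND NOT s
    = NOT s OR NOT s OR NOT q OR (NOT s OR NOT q) AND NOT s   [double negation]
    = NOT s OR NOT q OR (NOT s OR NOT q) AND NOT s   [idempotence]
    = NOT s OR NOT q   [absorption]
These differ: at q=0, s=1, E1 = 0 but E2 = 1.

No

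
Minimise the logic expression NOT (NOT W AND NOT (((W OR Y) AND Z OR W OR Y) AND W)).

NOT (NOT W AND NOT (((W OR Y) AND Z OR W OR Y) AND W))
= W OR ((W OR Y) AND Z OR W OR Y) AND W
= W OR (W OR Y) AND W
= W OR W
= W

W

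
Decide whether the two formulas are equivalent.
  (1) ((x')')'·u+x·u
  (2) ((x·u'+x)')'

E1: ((x')')'·u+x·u
    = x'·u+x·u
    = u
E2: ((x·u'+x)')'
    = (x')'
    = x
These differ: at u=1, x=0, E1 = 1 but E2 = 0.

No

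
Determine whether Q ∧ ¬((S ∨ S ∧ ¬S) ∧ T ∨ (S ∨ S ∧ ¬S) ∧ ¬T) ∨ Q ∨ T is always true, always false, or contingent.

Q ∧ ¬((S ∨ S ∧ ¬S) ∧ T ∨ (S ∨ S ∧ ¬S) ∧ ¬T) ∨ Q ∨ T
= Q ∧ ¬(S ∨ S ∧ ¬S) ∨ Q ∨ T   — distribution
= Q ∧ ¬S ∨ Q ∨ T   — complement / identity
= Q ∨ T   — absorption
This depends on Q, T, so it is not a constant.

contingent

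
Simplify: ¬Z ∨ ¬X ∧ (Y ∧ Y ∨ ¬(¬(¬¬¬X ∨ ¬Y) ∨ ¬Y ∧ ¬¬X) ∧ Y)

¬Z ∨ ¬X ∧ Y

¬Z ∨ ¬X ∧ (Y ∧ Y ∨ ¬(¬(¬¬¬X ∨ ¬Y) ∨ ¬Y ∧ ¬¬X) ∧ Y)
= ¬Z ∨ ¬X ∧ (Y ∧ Y ∨ ¬(¬¬X ∧ Y ∨ ¬Y ∧ ¬¬X) ∧ Y)   (De Morgan)
= ¬Z ∨ ¬X ∧ (Y ∧ Y ∨ ¬¬¬X ∧ Y)   (distribution)
= ¬Z ∨ ¬X ∧ Y ∧ (Y ∨ ¬¬¬X)   (distribution)
= ¬Z ∨ ¬X ∧ Y ∧ (Y ∨ ¬X)   (double negation)
= ¬Z ∨ ¬X ∧ Y   (absorption)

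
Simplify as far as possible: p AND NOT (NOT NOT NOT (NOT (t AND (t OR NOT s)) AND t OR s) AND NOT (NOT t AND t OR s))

p AND s

p AND NOT (NOT NOT NOT (NOT (t AND (t OR NOT s)) AND t OR s) AND NOT (NOT t AND t OR s))
= p AND NOT (NOT (NOT (t AND (t OR NOT s)) AND t OR s) AND NOT (NOT t AND t OR s))   — double negation
= p AND (NOT (t AND (t OR NOT s)) AND t OR s OR NOT t AND t OR s)   — De Morgan
= p AND (NOT t AND t OR s OR NOT t AND t OR s)   — absorption
= p AND (NOT t AND t OR s)   — idempotence
= p AND s   — complement / identity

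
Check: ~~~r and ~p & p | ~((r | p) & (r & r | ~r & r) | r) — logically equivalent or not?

Yes

E1: ~~~r
    = ~r   — double negation
E2: ~p & p | ~((r | p) & (r & r | ~r & r) | r)
    = ~p & p | ~((r | p) & r | r)   — distribution
    = ~((r | p) & r | r)   — complement / identity
    = ~(r | r)   — absorption
    = ~r   — idempotence
Both reduce to ~r, so they are equivalent.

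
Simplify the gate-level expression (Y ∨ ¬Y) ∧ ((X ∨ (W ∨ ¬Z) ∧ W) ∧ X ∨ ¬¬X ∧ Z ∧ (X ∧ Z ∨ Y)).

(Y ∨ ¬Y) ∧ ((X ∨ (W ∨ ¬Z) ∧ W) ∧ X ∨ ¬¬X ∧ Z ∧ (X ∧ Z ∨ Y))
= (Y ∨ ¬Y) ∧ ((X ∨ (W ∨ ¬Z) ∧ W) ∧ X ∨ X ∧ Z ∧ (X ∧ Z ∨ Y))
= (Y ∨ ¬Y) ∧ ((X ∨ (W ∨ ¬Z) ∧ W) ∧ X ∨ X ∧ Z)
= (X ∨ (W ∨ ¬Z) ∧ W) ∧ X ∨ X ∧ Z
= (X ∨ W) ∧ X ∨ X ∧ Z
= X ∨ X ∧ Z
= X

X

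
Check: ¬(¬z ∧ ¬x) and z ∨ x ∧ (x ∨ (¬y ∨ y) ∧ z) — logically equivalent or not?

Yes

E1: ¬(¬z ∧ ¬x)
    = z ∨ x
E2: z ∨ x ∧ (x ∨ (¬y ∨ y) ∧ z)
    = z ∨ x ∧ (x ∨ z)
    = z ∨ x
Both reduce to z ∨ x, so they are equivalent.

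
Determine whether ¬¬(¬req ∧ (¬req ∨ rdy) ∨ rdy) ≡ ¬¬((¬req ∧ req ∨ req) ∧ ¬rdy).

No

E1: ¬¬(¬req ∧ (¬req ∨ rdy) ∨ rdy)
    = ¬req ∧ (¬req ∨ rdy) ∨ rdy   (double negation)
    = ¬req ∨ rdy   (absorption)
E2: ¬¬((¬req ∧ req ∨ req) ∧ ¬rdy)
    = (¬req ∧ req ∨ req) ∧ ¬rdy   (double negation)
    = req ∧ ¬rdy   (complement / identity)
These differ: at rdy=1, req=0, E1 = 1 but E2 = 0.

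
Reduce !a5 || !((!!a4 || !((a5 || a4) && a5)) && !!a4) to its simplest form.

!a5 || !a4

!a5 || !((!!a4 || !((a5 || a4) && a5)) && !!a4)
= !a5 || !((!!a4 || !a5) && !!a4)   — absorption
= !a5 || !!!a4   — absorption
= !a5 || !a4   — double negation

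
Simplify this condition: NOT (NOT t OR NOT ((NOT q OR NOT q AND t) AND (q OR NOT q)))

NOT (NOT t OR NOT ((NOT q OR NOT q AND t) AND (q OR NOT q)))
= NOT (NOT t OR NOT (NOT q AND (q OR NOT q)))   (absorption)
= t AND NOT q AND (q OR NOT q)   (De Morgan)
= t AND NOT q   (complement / identity)

t AND NOT q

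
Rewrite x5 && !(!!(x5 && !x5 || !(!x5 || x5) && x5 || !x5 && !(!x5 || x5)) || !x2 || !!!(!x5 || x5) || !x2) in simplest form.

x5 && !(!!(x5 && !x5 || !(!x5 || x5) && x5 || !x5 && !(!x5 || x5)) || !x2 || !!!(!x5 || x5) || !x2)
= x5 && !(!!(!(!x5 || x5) && x5 || !x5 && !(!x5 || x5)) || !x2 || !!!(!x5 || x5) || !x2)   (complement / identity)
= x5 && !(!!!(!x5 || x5) || !x2 || !!!(!x5 || x5) || !x2)   (distribution)
= x5 && !(!!!(!x5 || x5) || !x2)   (idempotence)
= x5 && !(!(!x5 || x5) || !x2)   (double negation)
= x5 && (!x5 || x5) && x2   (De Morgan)
= x5 && x2   (complement / identity)

x5 && x2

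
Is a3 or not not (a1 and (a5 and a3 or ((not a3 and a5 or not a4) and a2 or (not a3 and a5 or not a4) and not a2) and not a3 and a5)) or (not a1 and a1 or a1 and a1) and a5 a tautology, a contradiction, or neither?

a3 or not not (a1 and (a5 and a3 or ((not a3 and a5 or not a4) and a2 or (not a3 and a5 or not a4) and not a2) and not a3 and a5)) or (not a1 and a1 or a1 and a1) and a5
= a3 or not not (a1 and (a5 and a3 or (not a3 and a5 or not a4) and not a3 and a5)) or (not a1 and a1 or a1 and a1) and a5   [distribution]
= a3 or not not (a1 and (a5 and a3 or not a3 and a5)) or (not a1 and a1 or a1 and a1) and a5   [absorption]
= a3 or not not (a1 and (a5 and a3 or not a3 and a5)) or a1 and a5   [distribution]
= a3 or not not (a1 and a5) or a1 and a5   [distribution]
= a3 or a1 and a5 or a1 and a5   [double negation]
= a3 or a1 and a5   [idempotence]
This depends on a1, a3, a5, so it is not a constant.

neither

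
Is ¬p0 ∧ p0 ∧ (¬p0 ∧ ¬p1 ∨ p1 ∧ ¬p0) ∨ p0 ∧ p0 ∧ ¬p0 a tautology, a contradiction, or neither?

contradiction

¬p0 ∧ p0 ∧ (¬p0 ∧ ¬p1 ∨ p1 ∧ ¬p0) ∨ p0 ∧ p0 ∧ ¬p0
= ¬p0 ∧ p0 ∧ ¬p0 ∨ p0 ∧ p0 ∧ ¬p0   — distribution
= p0 ∧ ¬p0   — distribution
= False   — complement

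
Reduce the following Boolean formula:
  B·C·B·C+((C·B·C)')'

B·C·B·C+((C·B·C)')'
= B·C·B·C+C·B·C   (double negation)
= B·C·(B·C+C)   (distribution)
= B·C   (absorption)

B·C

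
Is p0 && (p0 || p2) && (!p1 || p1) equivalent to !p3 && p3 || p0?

E1: p0 && (p0 || p2) && (!p1 || p1)
    = p0 && (p0 || p2)   (complement / identity)
    = p0   (absorption)
E2: !p3 && p3 || p0
    = p0   (complement / identity)
Both reduce to p0, so they are equivalent.

Yes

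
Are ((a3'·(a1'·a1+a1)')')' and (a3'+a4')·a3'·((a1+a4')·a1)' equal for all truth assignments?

E1: ((a3'·(a1'·a1+a1)')')'
    = a3'·(a1'·a1+a1)'
    = a3'·a1'
E2: (a3'+a4')·a3'·((a1+a4')·a1)'
    = a3'·((a1+a4')·a1)'
    = a3'·a1'
Both reduce to a3'·a1', so they are equivalent.

Yes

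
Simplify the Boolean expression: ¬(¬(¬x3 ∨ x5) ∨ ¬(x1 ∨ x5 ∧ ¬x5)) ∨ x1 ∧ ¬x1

¬(¬(¬x3 ∨ x5) ∨ ¬(x1 ∨ x5 ∧ ¬x5)) ∨ x1 ∧ ¬x1
= ¬(¬(¬x3 ∨ x5) ∨ ¬(x1 ∨ x5 ∧ ¬x5))   (complement / identity)
= (¬x3 ∨ x5) ∧ (x1 ∨ x5 ∧ ¬x5)   (De Morgan)
= (¬x3 ∨ x5) ∧ x1   (complement / identity)

(¬x3 ∨ x5) ∧ x1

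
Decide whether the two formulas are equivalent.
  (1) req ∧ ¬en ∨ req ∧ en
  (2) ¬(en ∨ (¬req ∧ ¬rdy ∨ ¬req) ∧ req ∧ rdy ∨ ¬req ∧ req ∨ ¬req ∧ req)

E1: req ∧ ¬en ∨ req ∧ en
    = req
E2: ¬(en ∨ (¬req ∧ ¬rdy ∨ ¬req) ∧ req ∧ rdy ∨ ¬req ∧ req ∨ ¬req ∧ req)
    = ¬(en ∨ (¬req ∧ ¬rdy ∨ ¬req) ∧ req ∧ rdy ∨ ¬req ∧ req)
    = ¬(en ∨ ¬req ∧ req ∧ rdy ∨ ¬req ∧ req)
    = ¬(en ∨ ¬req ∧ req)
    = ¬en
These differ: at en=0, rdy=0, req=0, E1 = 0 but E2 = 1.

No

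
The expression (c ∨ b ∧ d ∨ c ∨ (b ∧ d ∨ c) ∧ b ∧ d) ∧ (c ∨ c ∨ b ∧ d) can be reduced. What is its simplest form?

c ∨ b ∧ d

(c ∨ b ∧ d ∨ c ∨ (b ∧ d ∨ c) ∧ b ∧ d) ∧ (c ∨ c ∨ b ∧ d)
= (c ∨ b ∧ d ∨ c ∨ b ∧ d) ∧ (c ∨ c ∨ b ∧ d)   (absorption)
= (c ∨ b ∧ d) ∧ c ∨ c ∨ b ∧ d   (distribution)
= c ∨ b ∧ d   (absorption)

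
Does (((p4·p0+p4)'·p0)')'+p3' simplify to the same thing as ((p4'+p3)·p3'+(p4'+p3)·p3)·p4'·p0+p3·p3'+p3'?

Yes

E1: (((p4·p0+p4)'·p0)')'+p3'
    = ((p4'·p0)')'+p3'   — absorption
    = p4'·p0+p3'   — double negation
E2: ((p4'+p3)·p3'+(p4'+p3)·p3)·p4'·p0+p3·p3'+p3'
    = (p4'+p3)·p4'·p0+p3·p3'+p3'   — distribution
    = (p4'+p3)·p4'·p0+p3'   — complement / identity
    = p4'·p0+p3'   — absorption
Both reduce to p4'·p0+p3', so they are equivalent.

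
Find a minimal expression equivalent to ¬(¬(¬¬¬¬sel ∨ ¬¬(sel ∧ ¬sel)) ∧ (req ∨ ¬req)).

¬(¬(¬¬¬¬sel ∨ ¬¬(sel ∧ ¬sel)) ∧ (req ∨ ¬req))
= ¬(¬(¬¬sel ∨ ¬¬(sel ∧ ¬sel)) ∧ (req ∨ ¬req))   (double negation)
= ¬¬(¬¬sel ∨ ¬¬(sel ∧ ¬sel))   (complement / identity)
= ¬(¬sel ∧ ¬(sel ∧ ¬sel))   (De Morgan)
= sel ∨ sel ∧ ¬sel   (De Morgan)
= sel   (complement / identity)

sel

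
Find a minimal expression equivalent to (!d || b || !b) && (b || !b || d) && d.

d

(!d || b || !b) && (b || !b || d) && d
= (!d && d || b || !b) && d   (distribution)
= (b || !b) && d   (complement / identity)
= d   (complement / identity)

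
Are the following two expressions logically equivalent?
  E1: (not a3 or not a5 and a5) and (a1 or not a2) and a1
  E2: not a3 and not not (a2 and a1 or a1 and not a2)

Yes

E1: (not a3 or not a5 and a5) and (a1 or not a2) and a1
    = not a3 and (a1 or not a2) and a1   — complement / identity
    = not a3 and a1   — absorption
E2: not a3 and not not (a2 and a1 or a1 and not a2)
    = not a3 and not not a1   — distribution
    = not a3 and a1   — double negation
Both reduce to not a3 and a1, so they are equivalent.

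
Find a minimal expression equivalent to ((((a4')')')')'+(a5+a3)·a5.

a4'+a5

((((a4')')')')'+(a5+a3)·a5
= ((a4')')'+(a5+a3)·a5   (double negation)
= ((a4')')'+a5   (absorption)
= a4'+a5   (double negation)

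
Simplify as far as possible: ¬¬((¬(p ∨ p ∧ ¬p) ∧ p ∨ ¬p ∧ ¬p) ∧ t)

¬¬((¬(p ∨ p ∧ ¬p) ∧ p ∨ ¬p ∧ ¬p) ∧ t)
= (¬(p ∨ p ∧ ¬p) ∧ p ∨ ¬p ∧ ¬p) ∧ t   (double negation)
= (¬p ∧ p ∨ ¬p ∧ ¬p) ∧ t   (complement / identity)
= ¬p ∧ t   (distribution)

¬p ∧ t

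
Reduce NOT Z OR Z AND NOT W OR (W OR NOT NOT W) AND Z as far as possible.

TRUE

NOT Z OR Z AND NOT W OR (W OR NOT NOT W) AND Z
= NOT Z OR Z AND NOT W OR (W OR W) AND Z   [double negation]
= NOT Z OR Z AND NOT W OR W AND Z   [idempotence]
= NOT Z OR Z   [distribution]
= TRUE   [complement]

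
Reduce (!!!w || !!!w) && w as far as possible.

(!!!w || !!!w) && w
= !!!w && w   (idempotence)
= !w && w   (double negation)
= false   (complement)

false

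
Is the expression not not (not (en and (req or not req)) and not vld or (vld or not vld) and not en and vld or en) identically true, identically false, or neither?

not not (not (en and (req or not req)) and not vld or (vld or not vld) and not en and vld or en)
= not not (not en and not vld or (vld or not vld) and not en and vld or en)   [complement / identity]
= not not (not en and not vld or not en and vld or en)   [complement / identity]
= not not (not en or en)   [distribution]
= not en or en   [double negation]
= True   [complement]

identically true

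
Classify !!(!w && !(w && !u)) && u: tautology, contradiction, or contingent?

contingent

!!(!w && !(w && !u)) && u
= !(w || w && !u) && u   — De Morgan
= !w && u   — absorption
This depends on u, w, so it is not a constant.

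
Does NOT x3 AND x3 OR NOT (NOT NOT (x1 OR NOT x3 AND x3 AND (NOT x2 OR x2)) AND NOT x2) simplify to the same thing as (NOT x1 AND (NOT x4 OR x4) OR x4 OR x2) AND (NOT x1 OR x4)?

No

E1: NOT x3 AND x3 OR NOT (NOT NOT (x1 OR NOT x3 AND x3 AND (NOT x2 OR x2)) AND NOT x2)
    = NOT x3 AND x3 OR NOT (NOT NOT (x1 OR NOT x3 AND x3) AND NOT x2)
    = NOT x3 AND x3 OR NOT (x1 OR NOT x3 AND x3) OR x2
    = NOT (x1 OR NOT x3 AND x3) OR x2
    = NOT x1 OR x2
E2: (NOT x1 AND (NOT x4 OR x4) OR x4 OR x2) AND (NOT x1 OR x4)
    = (NOT x1 OR x4 OR x2) AND (NOT x1 OR x4)
    = NOT x1 OR x4
These differ: at x1=1, x2=1, x3=0, x4=0, E1 = 1 but E2 = 0.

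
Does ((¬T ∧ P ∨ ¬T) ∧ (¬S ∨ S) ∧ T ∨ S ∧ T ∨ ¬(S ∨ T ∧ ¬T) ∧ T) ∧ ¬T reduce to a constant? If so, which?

yes, False

((¬T ∧ P ∨ ¬T) ∧ (¬S ∨ S) ∧ T ∨ S ∧ T ∨ ¬(S ∨ T ∧ ¬T) ∧ T) ∧ ¬T
= ((¬T ∧ P ∨ ¬T) ∧ T ∨ S ∧ T ∨ ¬(S ∨ T ∧ ¬T) ∧ T) ∧ ¬T   [complement / identity]
= ((¬T ∧ P ∨ ¬T) ∧ T ∨ S ∧ T ∨ ¬S ∧ T) ∧ ¬T   [complement / identity]
= (¬T ∧ T ∨ S ∧ T ∨ ¬S ∧ T) ∧ ¬T   [absorption]
= (S ∧ T ∨ ¬S ∧ T) ∧ ¬T   [complement / identity]
= T ∧ ¬T   [distribution]
= False   [complement]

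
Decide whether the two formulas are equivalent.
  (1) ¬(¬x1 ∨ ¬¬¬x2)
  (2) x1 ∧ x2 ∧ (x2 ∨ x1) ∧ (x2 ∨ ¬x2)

E1: ¬(¬x1 ∨ ¬¬¬x2)
    = x1 ∧ ¬¬x2   — De Morgan
    = x1 ∧ x2   — double negation
E2: x1 ∧ x2 ∧ (x2 ∨ x1) ∧ (x2 ∨ ¬x2)
    = x1 ∧ x2 ∧ (x2 ∨ ¬x2)   — absorption
    = x1 ∧ x2   — complement / identity
Both reduce to x1 ∧ x2, so they are equivalent.

Yes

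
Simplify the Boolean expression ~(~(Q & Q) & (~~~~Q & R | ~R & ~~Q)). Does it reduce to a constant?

1

~(~(Q & Q) & (~~~~Q & R | ~R & ~~Q))
= ~(~(Q & Q) & (~~Q & R | ~R & ~~Q))
= ~(~(Q & Q) & ~~Q)
= Q & Q | ~Q
= Q | ~Q
= 1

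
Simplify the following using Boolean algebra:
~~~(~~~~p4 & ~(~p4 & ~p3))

~~~(~~~~p4 & ~(~p4 & ~p3))
= ~~~(~~p4 & ~(~p4 & ~p3))
= ~~(~p4 | ~p4 & ~p3)
= ~p4 | ~p4 & ~p3
= ~p4

~p4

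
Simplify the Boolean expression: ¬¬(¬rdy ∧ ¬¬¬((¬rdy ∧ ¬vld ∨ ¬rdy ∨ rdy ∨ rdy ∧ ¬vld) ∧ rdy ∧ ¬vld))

¬¬(¬rdy ∧ ¬¬¬((¬rdy ∧ ¬vld ∨ ¬rdy ∨ rdy ∨ rdy ∧ ¬vld) ∧ rdy ∧ ¬vld))
= ¬(rdy ∨ ¬¬((¬rdy ∧ ¬vld ∨ ¬rdy ∨ rdy ∨ rdy ∧ ¬vld) ∧ rdy ∧ ¬vld))   (De Morgan)
= ¬(rdy ∨ ¬¬((¬rdy ∨ rdy ∨ rdy ∧ ¬vld) ∧ rdy ∧ ¬vld))   (absorption)
= ¬(rdy ∨ (¬rdy ∨ rdy ∨ rdy ∧ ¬vld) ∧ rdy ∧ ¬vld)   (double negation)
= ¬(rdy ∨ (¬rdy ∨ rdy) ∧ rdy ∧ ¬vld)   (absorption)
= ¬(rdy ∨ rdy ∧ ¬vld)   (complement / identity)
= ¬rdy   (absorption)

¬rdy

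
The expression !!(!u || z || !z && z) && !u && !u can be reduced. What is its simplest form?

!u

!!(!u || z || !z && z) && !u && !u
= (!u || z || !z && z) && !u && !u
= (!u || z) && !u && !u
= !u && !u
= !u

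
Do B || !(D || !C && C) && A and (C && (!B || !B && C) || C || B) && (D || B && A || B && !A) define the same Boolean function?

No

E1: B || !(D || !C && C) && A
    = B || !D && A   [complement / identity]
E2: (C && (!B || !B && C) || C || B) && (D || B && A || B && !A)
    = (C && !B || C || B) && (D || B && A || B && !A)   [absorption]
    = (C && !B || C || B) && (D || B)   [distribution]
    = B || (C && !B || C) && D   [distribution]
    = B || C && D   [absorption]
These differ: at A=0, B=0, C=1, D=1, E1 = 0 but E2 = 1.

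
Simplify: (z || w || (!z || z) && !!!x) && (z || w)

z || w

(z || w || (!z || z) && !!!x) && (z || w)
= (z || w || (!z || z) && !x) && (z || w)
= (z || w || !x) && (z || w)
= z || w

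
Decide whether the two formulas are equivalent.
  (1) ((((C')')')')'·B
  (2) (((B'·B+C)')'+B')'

E1: ((((C')')')')'·B
    = ((C')')'·B   [double negation]
    = C'·B   [double negation]
E2: (((B'·B+C)')'+B')'
    = (B'·B+C)'·B   [De Morgan]
    = C'·B   [complement / identity]
Both reduce to C'·B, so they are equivalent.

Yes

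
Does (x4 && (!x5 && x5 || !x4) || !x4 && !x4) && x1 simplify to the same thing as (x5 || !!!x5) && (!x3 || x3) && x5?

No

E1: (x4 && (!x5 && x5 || !x4) || !x4 && !x4) && x1
    = (x4 && !x4 || !x4 && !x4) && x1   — complement / identity
    = !x4 && x1   — distribution
E2: (x5 || !!!x5) && (!x3 || x3) && x5
    = (x5 || !x5) && (!x3 || x3) && x5   — double negation
    = (x5 || !x5) && x5   — complement / identity
    = x5   — complement / identity
These differ: at x1=1, x3=0, x4=0, x5=0, E1 = 1 but E2 = 0.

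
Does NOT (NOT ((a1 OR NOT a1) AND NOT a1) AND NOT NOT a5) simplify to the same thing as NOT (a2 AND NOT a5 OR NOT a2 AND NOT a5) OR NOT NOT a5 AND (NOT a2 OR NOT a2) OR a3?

E1: NOT (NOT ((a1 OR NOT a1) AND NOT a1) AND NOT NOT a5)
    = (a1 OR NOT a1) AND NOT a1 OR NOT a5   (De Morgan)
    = NOT a1 OR NOT a5   (complement / identity)
E2: NOT (a2 AND NOT a5 OR NOT a2 AND NOT a5) OR NOT NOT a5 AND (NOT a2 OR NOT a2) OR a3
    = NOT NOT a5 OR NOT NOT a5 AND (NOT a2 OR NOT a2) OR a3   (distribution)
    = NOT NOT a5 OR NOT NOT a5 AND NOT a2 OR a3   (idempotence)
    = NOT NOT a5 OR a3   (absorption)
    = a5 OR a3   (double negation)
These differ: at a1=1, a2=0, a3=0, a5=0, E1 = 1 but E2 = 0.

No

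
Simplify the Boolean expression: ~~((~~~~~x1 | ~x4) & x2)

~~((~~~~~x1 | ~x4) & x2)
= ~~((~~~x1 | ~x4) & x2)   (double negation)
= ~~((~x1 | ~x4) & x2)   (double negation)
= (~x1 | ~x4) & x2   (double negation)

(~x1 | ~x4) & x2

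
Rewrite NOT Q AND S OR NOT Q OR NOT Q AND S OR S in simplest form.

NOT Q OR S

NOT Q AND S OR NOT Q OR NOT Q AND S OR S
= NOT Q OR NOT Q AND S OR S   [absorption]
= NOT Q OR S   [absorption]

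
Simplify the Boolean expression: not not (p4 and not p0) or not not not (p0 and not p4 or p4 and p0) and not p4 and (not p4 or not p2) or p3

not not (p4 and not p0) or not not not (p0 and not p4 or p4 and p0) and not p4 and (not p4 or not p2) or p3
= not not (p4 and not p0) or not not not p0 and not p4 and (not p4 or not p2) or p3
= p4 and not p0 or not not not p0 and not p4 and (not p4 or not p2) or p3
= p4 and not p0 or not p0 and not p4 and (not p4 or not p2) or p3
= p4 and not p0 or not p0 and not p4 or p3
= not p0 or p3

not p0 or p3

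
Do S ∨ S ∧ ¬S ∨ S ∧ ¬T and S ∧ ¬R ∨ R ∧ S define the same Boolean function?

Yes

E1: S ∨ S ∧ ¬S ∨ S ∧ ¬T
    = S ∨ S ∧ ¬T   — complement / identity
    = S   — absorption
E2: S ∧ ¬R ∨ R ∧ S
    = S   — distribution
Both reduce to S, so they are equivalent.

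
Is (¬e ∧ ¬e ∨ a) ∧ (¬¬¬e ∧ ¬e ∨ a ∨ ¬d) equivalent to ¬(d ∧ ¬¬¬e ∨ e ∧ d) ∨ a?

E1: (¬e ∧ ¬e ∨ a) ∧ (¬¬¬e ∧ ¬e ∨ a ∨ ¬d)
    = (¬e ∧ ¬e ∨ a) ∧ (¬e ∧ ¬e ∨ a ∨ ¬d)   (double negation)
    = ¬e ∧ ¬e ∨ a   (absorption)
    = ¬e ∨ a   (idempotence)
E2: ¬(d ∧ ¬¬¬e ∨ e ∧ d) ∨ a
    = ¬(d ∧ ¬e ∨ e ∧ d) ∨ a   (double negation)
    = ¬d ∨ a   (distribution)
These differ: at a=0, d=0, e=1, E1 = 0 but E2 = 1.

No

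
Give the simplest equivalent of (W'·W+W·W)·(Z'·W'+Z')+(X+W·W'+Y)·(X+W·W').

(W'·W+W·W)·(Z'·W'+Z')+(X+W·W'+Y)·(X+W·W')
= (W'·W+W·W)·(Z'·W'+Z')+X+W·W'   [absorption]
= W·(Z'·W'+Z')+X+W·W'   [distribution]
= W·(Z'·W'+Z')+X   [complement / identity]
= W·Z'+X   [absorption]

W·Z'+X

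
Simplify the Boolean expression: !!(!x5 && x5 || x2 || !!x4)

x2 || x4

!!(!x5 && x5 || x2 || !!x4)
= !!(x2 || !!x4)   (complement / identity)
= x2 || !!x4   (double negation)
= x2 || x4   (double negation)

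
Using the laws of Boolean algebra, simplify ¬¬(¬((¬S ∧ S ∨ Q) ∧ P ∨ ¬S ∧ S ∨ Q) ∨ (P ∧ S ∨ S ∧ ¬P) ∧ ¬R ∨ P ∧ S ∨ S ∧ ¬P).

¬Q ∨ S

¬¬(¬((¬S ∧ S ∨ Q) ∧ P ∨ ¬S ∧ S ∨ Q) ∨ (P ∧ S ∨ S ∧ ¬P) ∧ ¬R ∨ P ∧ S ∨ S ∧ ¬P)
= ¬¬(¬((¬S ∧ S ∨ Q) ∧ P ∨ ¬S ∧ S ∨ Q) ∨ P ∧ S ∨ S ∧ ¬P)   (absorption)
= ¬¬(¬((¬S ∧ S ∨ Q) ∧ P ∨ ¬S ∧ S ∨ Q) ∨ S)   (distribution)
= ¬¬(¬(¬S ∧ S ∨ Q) ∨ S)   (absorption)
= ¬(¬S ∧ S ∨ Q) ∨ S   (double negation)
= ¬Q ∨ S   (complement / identity)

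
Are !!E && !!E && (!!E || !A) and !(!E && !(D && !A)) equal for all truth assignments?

E1: !!E && !!E && (!!E || !A)
    = !!E && (!!E || !A)   [idempotence]
    = !!E   [absorption]
    = E   [double negation]
E2: !(!E && !(D && !A))
    = E || D && !A   [De Morgan]
These differ: at A=0, D=1, E=0, E1 = 0 but E2 = 1.

No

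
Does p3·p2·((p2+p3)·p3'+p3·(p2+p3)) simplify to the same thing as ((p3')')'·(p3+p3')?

E1: p3·p2·((p2+p3)·p3'+p3·(p2+p3))
    = p3·p2·(p2+p3)   — distribution
    = p3·p2   — absorption
E2: ((p3')')'·(p3+p3')
    = ((p3')')'   — complement / identity
    = p3'   — double negation
These differ: at p2=1, p3=0, E1 = 0 but E2 = 1.

No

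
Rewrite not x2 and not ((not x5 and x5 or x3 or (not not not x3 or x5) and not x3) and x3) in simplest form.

not x2 and not x3

not x2 and not ((not x5 and x5 or x3 or (not not not x3 or x5) and not x3) and x3)
= not x2 and not ((not x5 and x5 or x3 or (not x3 or x5) and not x3) and x3)   (double negation)
= not x2 and not ((not x5 and x5 or x3 or not x3) and x3)   (absorption)
= not x2 and not ((x3 or not x3) and x3)   (complement / identity)
= not x2 and not x3   (complement / identity)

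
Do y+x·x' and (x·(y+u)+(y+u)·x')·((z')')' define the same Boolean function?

E1: y+x·x'
    = y   (complement / identity)
E2: (x·(y+u)+(y+u)·x')·((z')')'
    = (y+u)·((z')')'   (distribution)
    = (y+u)·z'   (double negation)
These differ: at u=0, x=0, y=1, z=1, E1 = 1 but E2 = 0.

No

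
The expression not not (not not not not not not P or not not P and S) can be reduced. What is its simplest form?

not not (not not not not not not P or not not P and S)
= not not (not not not not P or not not P and S)   — double negation
= not not (not not P or not not P and S)   — double negation
= not not not not P   — absorption
= not not P   — double negation
= P   — double negation

P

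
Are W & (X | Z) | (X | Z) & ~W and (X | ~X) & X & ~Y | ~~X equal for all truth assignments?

E1: W & (X | Z) | (X | Z) & ~W
    = X | Z   (distribution)
E2: (X | ~X) & X & ~Y | ~~X
    = (X | ~X) & X & ~Y | X   (double negation)
    = X & ~Y | X   (complement / identity)
    = X   (absorption)
These differ: at W=0, X=0, Y=1, Z=1, E1 = 1 but E2 = 0.

No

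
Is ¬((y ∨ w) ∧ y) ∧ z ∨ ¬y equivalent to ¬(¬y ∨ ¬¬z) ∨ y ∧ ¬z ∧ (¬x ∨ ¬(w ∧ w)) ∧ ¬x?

No

E1: ¬((y ∨ w) ∧ y) ∧ z ∨ ¬y
    = ¬y ∧ z ∨ ¬y   — absorption
    = ¬y   — absorption
E2: ¬(¬y ∨ ¬¬z) ∨ y ∧ ¬z ∧ (¬x ∨ ¬(w ∧ w)) ∧ ¬x
    = ¬(¬y ∨ ¬¬z) ∨ y ∧ ¬z ∧ (¬x ∨ ¬w) ∧ ¬x   — idempotence
    = ¬(¬y ∨ ¬¬z) ∨ y ∧ ¬z ∧ ¬x   — absorption
    = y ∧ ¬z ∨ y ∧ ¬z ∧ ¬x   — De Morgan
    = y ∧ ¬z   — absorption
These differ: at w=0, x=0, y=0, z=0, E1 = 1 but E2 = 0.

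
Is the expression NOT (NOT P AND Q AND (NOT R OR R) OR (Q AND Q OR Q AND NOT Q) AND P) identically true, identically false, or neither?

neither

NOT (NOT P AND Q AND (NOT R OR R) OR (Q AND Q OR Q AND NOT Q) AND P)
= NOT (NOT P AND Q OR (Q AND Q OR Q AND NOT Q) AND P)
= NOT (NOT P AND Q OR Q AND P)
= NOT Q
This depends on Q, so it is not a constant.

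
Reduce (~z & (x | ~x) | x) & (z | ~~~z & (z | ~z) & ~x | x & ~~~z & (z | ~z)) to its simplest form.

~z | x

(~z & (x | ~x) | x) & (z | ~~~z & (z | ~z) & ~x | x & ~~~z & (z | ~z))
= (~z & (x | ~x) | x) & (z | ~~~z & (z | ~z))   — distribution
= (~z | x) & (z | ~~~z & (z | ~z))   — complement / identity
= (~z | x) & (z | ~~~z)   — complement / identity
= (~z | x) & (z | ~z)   — double negation
= ~z | x   — complement / identity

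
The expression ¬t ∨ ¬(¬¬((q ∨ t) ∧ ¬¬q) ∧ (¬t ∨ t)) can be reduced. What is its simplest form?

¬t ∨ ¬(¬¬((q ∨ t) ∧ ¬¬q) ∧ (¬t ∨ t))
= ¬t ∨ ¬¬¬((q ∨ t) ∧ ¬¬q)   (complement / identity)
= ¬t ∨ ¬¬¬((q ∨ t) ∧ q)   (double negation)
= ¬t ∨ ¬((q ∨ t) ∧ q)   (double negation)
= ¬t ∨ ¬q   (absorption)

¬t ∨ ¬q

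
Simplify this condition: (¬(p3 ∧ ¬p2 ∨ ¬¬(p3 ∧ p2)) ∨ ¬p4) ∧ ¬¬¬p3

¬p3

(¬(p3 ∧ ¬p2 ∨ ¬¬(p3 ∧ p2)) ∨ ¬p4) ∧ ¬¬¬p3
= (¬(p3 ∧ ¬p2 ∨ ¬¬(p3 ∧ p2)) ∨ ¬p4) ∧ ¬p3
= (¬(p3 ∧ ¬p2 ∨ p3 ∧ p2) ∨ ¬p4) ∧ ¬p3
= (¬p3 ∨ ¬p4) ∧ ¬p3
= ¬p3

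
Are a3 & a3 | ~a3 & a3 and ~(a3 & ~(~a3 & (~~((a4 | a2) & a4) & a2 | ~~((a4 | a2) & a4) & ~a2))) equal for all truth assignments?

No

E1: a3 & a3 | ~a3 & a3
    = a3   — distribution
E2: ~(a3 & ~(~a3 & (~~((a4 | a2) & a4) & a2 | ~~((a4 | a2) & a4) & ~a2)))
    = ~(a3 & ~(~a3 & ~~((a4 | a2) & a4)))   — distribution
    = ~(a3 & (a3 | ~((a4 | a2) & a4)))   — De Morgan
    = ~(a3 & (a3 | ~a4))   — absorption
    = ~a3   — absorption
These differ: at a2=0, a3=0, a4=1, E1 = 0 but E2 = 1.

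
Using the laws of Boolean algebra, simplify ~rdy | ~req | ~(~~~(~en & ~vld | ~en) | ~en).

~rdy | ~req

~rdy | ~req | ~(~~~(~en & ~vld | ~en) | ~en)
= ~rdy | ~req | ~~(~en & ~vld | ~en) & en   — De Morgan
= ~rdy | ~req | ~~~en & en   — absorption
= ~rdy | ~req | ~en & en   — double negation
= ~rdy | ~req   — complement / identity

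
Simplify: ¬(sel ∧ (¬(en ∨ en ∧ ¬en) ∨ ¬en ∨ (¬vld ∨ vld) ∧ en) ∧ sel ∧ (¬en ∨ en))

¬sel

¬(sel ∧ (¬(en ∨ en ∧ ¬en) ∨ ¬en ∨ (¬vld ∨ vld) ∧ en) ∧ sel ∧ (¬en ∨ en))
= ¬(sel ∧ (¬en ∨ ¬en ∨ (¬vld ∨ vld) ∧ en) ∧ sel ∧ (¬en ∨ en))
= ¬(sel ∧ (¬en ∨ (¬vld ∨ vld) ∧ en) ∧ sel ∧ (¬en ∨ en))
= ¬(sel ∧ (¬en ∨ en) ∧ sel ∧ (¬en ∨ en))
= ¬(sel ∧ (¬en ∨ en))
= ¬sel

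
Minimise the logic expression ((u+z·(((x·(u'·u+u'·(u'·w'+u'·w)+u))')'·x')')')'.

((u+z·(((x·(u'·u+u'·(u'·w'+u'·w)+u))')'·x')')')'
= ((u+z·(((x·(u'·u+u'·u'+u))')'·x')')')'   [distribution]
= ((u+z·(((x·(u'+u))')'·x')')')'   [distribution]
= ((u+z·((x·(u'+u))'+x))')'   [De Morgan]
= ((u+z·(x'+x))')'   [complement / identity]
= ((u+z)')'   [complement / identity]
= u+z   [double negation]

u+z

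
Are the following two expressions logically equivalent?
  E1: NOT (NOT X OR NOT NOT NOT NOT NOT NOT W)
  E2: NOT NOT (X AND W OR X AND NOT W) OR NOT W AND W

No

E1: NOT (NOT X OR NOT NOT NOT NOT NOT NOT W)
    = NOT (NOT X OR NOT NOT NOT NOT W)   (double negation)
    = X AND NOT NOT NOT W   (De Morgan)
    = X AND NOT W   (double negation)
E2: NOT NOT (X AND W OR X AND NOT W) OR NOT W AND W
    = NOT NOT (X AND W OR X AND NOT W)   (complement / identity)
    = NOT NOT X   (distribution)
    = X   (double negation)
These differ: at W=1, X=1, E1 = 0 but E2 = 1.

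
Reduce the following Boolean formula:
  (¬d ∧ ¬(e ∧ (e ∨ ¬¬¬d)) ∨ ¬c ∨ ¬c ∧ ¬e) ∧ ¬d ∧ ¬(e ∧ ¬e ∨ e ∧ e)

(¬d ∧ ¬(e ∧ (e ∨ ¬¬¬d)) ∨ ¬c ∨ ¬c ∧ ¬e) ∧ ¬d ∧ ¬(e ∧ ¬e ∨ e ∧ e)
= (¬d ∧ ¬(e ∧ (e ∨ ¬¬¬d)) ∨ ¬c ∨ ¬c ∧ ¬e) ∧ ¬d ∧ ¬e   — distribution
= (¬d ∧ ¬(e ∧ (e ∨ ¬d)) ∨ ¬c ∨ ¬c ∧ ¬e) ∧ ¬d ∧ ¬e   — double negation
= (¬d ∧ ¬e ∨ ¬c ∨ ¬c ∧ ¬e) ∧ ¬d ∧ ¬e   — absorption
= (¬d ∧ ¬e ∨ ¬c) ∧ ¬d ∧ ¬e   — absorption
= ¬d ∧ ¬e   — absorption

¬d ∧ ¬e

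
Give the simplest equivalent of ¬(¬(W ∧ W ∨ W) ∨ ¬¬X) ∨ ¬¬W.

¬(¬(W ∧ W ∨ W) ∨ ¬¬X) ∨ ¬¬W
= ¬(¬(W ∨ W) ∨ ¬¬X) ∨ ¬¬W   (idempotence)
= ¬(¬W ∨ ¬¬X) ∨ ¬¬W   (idempotence)
= W ∧ ¬X ∨ ¬¬W   (De Morgan)
= W ∧ ¬X ∨ W   (double negation)
= W   (absorption)

W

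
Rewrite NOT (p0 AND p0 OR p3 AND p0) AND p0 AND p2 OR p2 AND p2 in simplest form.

NOT (p0 AND p0 OR p3 AND p0) AND p0 AND p2 OR p2 AND p2
= (NOT (p0 AND p0 OR p3 AND p0) AND p0 OR p2) AND p2   (distribution)
= (NOT ((p0 OR p3) AND p0) AND p0 OR p2) AND p2   (distribution)
= (NOT p0 AND p0 OR p2) AND p2   (absorption)
= p2 AND p2   (complement / identity)
= p2   (idempotence)

p2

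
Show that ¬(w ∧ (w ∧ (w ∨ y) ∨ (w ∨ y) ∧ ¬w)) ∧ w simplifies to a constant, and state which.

False

¬(w ∧ (w ∧ (w ∨ y) ∨ (w ∨ y) ∧ ¬w)) ∧ w
= ¬(w ∧ (w ∨ y)) ∧ w   (distribution)
= ¬w ∧ w   (absorption)
= False   (complement)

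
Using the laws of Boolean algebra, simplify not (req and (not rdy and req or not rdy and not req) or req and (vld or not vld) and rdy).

not (req and (not rdy and req or not rdy and not req) or req and (vld or not vld) and rdy)
= not (req and (not rdy and req or not rdy and not req) or req and rdy)   — complement / identity
= not (req and not rdy or req and rdy)   — distribution
= not req   — distribution

not req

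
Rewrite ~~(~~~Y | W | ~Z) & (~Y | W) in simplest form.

~Y | W

~~(~~~Y | W | ~Z) & (~Y | W)
= ~~(~Y | W | ~Z) & (~Y | W)   — double negation
= (~Y | W | ~Z) & (~Y | W)   — double negation
= ~Y | W   — absorption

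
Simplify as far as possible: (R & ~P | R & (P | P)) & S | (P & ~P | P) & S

(R & ~P | R & (P | P)) & S | (P & ~P | P) & S
= (R & ~P | R & P) & S | (P & ~P | P) & S   — idempotence
= S & (R & ~P | R & P | P & ~P | P)   — distribution
= S & (R | P & ~P | P)   — distribution
= S & (R | P)   — complement / identity

S & (R | P)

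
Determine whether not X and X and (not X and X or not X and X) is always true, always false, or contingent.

not X and X and (not X and X or not X and X)
= not X and X and not X and X
= not X and X
= False

always false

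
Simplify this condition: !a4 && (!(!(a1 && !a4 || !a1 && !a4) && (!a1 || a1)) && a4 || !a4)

!a4

!a4 && (!(!(a1 && !a4 || !a1 && !a4) && (!a1 || a1)) && a4 || !a4)
= !a4 && (!(!!a4 && (!a1 || a1)) && a4 || !a4)   (distribution)
= !a4 && (!!!a4 && a4 || !a4)   (complement / identity)
= !a4 && (!a4 && a4 || !a4)   (double negation)
= !a4 && !a4   (complement / identity)
= !a4   (idempotence)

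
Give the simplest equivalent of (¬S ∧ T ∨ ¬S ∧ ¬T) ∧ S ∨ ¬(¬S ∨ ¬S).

(¬S ∧ T ∨ ¬S ∧ ¬T) ∧ S ∨ ¬(¬S ∨ ¬S)
= ¬S ∧ S ∨ ¬(¬S ∨ ¬S)   [distribution]
= ¬S ∧ S ∨ S ∧ S   [De Morgan]
= S   [distribution]

S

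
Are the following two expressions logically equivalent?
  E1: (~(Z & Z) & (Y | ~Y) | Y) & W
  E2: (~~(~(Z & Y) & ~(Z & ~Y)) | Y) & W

Yes

E1: (~(Z & Z) & (Y | ~Y) | Y) & W
    = (~(Z & Z) | Y) & W   (complement / identity)
    = (~Z | Y) & W   (idempotence)
E2: (~~(~(Z & Y) & ~(Z & ~Y)) | Y) & W
    = (~(Z & Y | Z & ~Y) | Y) & W   (De Morgan)
    = (~Z | Y) & W   (distribution)
Both reduce to (~Z | Y) & W, so they are equivalent.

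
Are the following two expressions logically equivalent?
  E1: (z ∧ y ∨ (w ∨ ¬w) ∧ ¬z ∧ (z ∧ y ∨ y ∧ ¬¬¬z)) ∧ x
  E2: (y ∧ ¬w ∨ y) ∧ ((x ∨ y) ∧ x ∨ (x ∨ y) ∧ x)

E1: (z ∧ y ∨ (w ∨ ¬w) ∧ ¬z ∧ (z ∧ y ∨ y ∧ ¬¬¬z)) ∧ x
    = (z ∧ y ∨ (w ∨ ¬w) ∧ ¬z ∧ (z ∧ y ∨ y ∧ ¬z)) ∧ x   — double negation
    = (z ∧ y ∨ (w ∨ ¬w) ∧ ¬z ∧ y) ∧ x   — distribution
    = (z ∧ y ∨ ¬z ∧ y) ∧ x   — complement / identity
    = y ∧ x   — distribution
E2: (y ∧ ¬w ∨ y) ∧ ((x ∨ y) ∧ x ∨ (x ∨ y) ∧ x)
    = (y ∧ ¬w ∨ y) ∧ (x ∨ y) ∧ x   — idempotence
    = (y ∧ ¬w ∨ y) ∧ x   — absorption
    = y ∧ x   — absorption
Both reduce to y ∧ x, so they are equivalent.

Yes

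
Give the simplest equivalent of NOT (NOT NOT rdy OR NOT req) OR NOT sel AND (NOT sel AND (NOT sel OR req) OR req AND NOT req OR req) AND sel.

NOT rdy AND req

NOT (NOT NOT rdy OR NOT req) OR NOT sel AND (NOT sel AND (NOT sel OR req) OR req AND NOT req OR req) AND sel
= NOT (NOT NOT rdy OR NOT req) OR NOT sel AND (NOT sel OR req AND NOT req OR req) AND sel
= NOT (NOT NOT rdy OR NOT req) OR NOT sel AND (NOT sel OR req) AND sel
= NOT rdy AND req OR NOT sel AND (NOT sel OR req) AND sel
= NOT rdy AND req OR NOT sel AND sel
= NOT rdy AND req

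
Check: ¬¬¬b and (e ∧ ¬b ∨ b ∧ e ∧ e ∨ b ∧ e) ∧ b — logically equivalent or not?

No

E1: ¬¬¬b
    = ¬b   [double negation]
E2: (e ∧ ¬b ∨ b ∧ e ∧ e ∨ b ∧ e) ∧ b
    = (e ∧ ¬b ∨ b ∧ e) ∧ b   [absorption]
    = e ∧ b   [distribution]
These differ: at b=0, e=1, E1 = 1 but E2 = 0.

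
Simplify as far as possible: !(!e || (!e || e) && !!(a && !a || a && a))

e && !a

!(!e || (!e || e) && !!(a && !a || a && a))
= !(!e || (!e || e) && !!a)   — distribution
= !(!e || !!a)   — complement / identity
= e && !a   — De Morgan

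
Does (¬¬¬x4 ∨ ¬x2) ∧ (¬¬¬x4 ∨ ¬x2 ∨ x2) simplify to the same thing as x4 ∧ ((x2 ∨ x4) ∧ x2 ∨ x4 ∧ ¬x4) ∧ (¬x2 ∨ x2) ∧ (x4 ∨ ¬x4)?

E1: (¬¬¬x4 ∨ ¬x2) ∧ (¬¬¬x4 ∨ ¬x2 ∨ x2)
    = ¬¬¬x4 ∨ ¬x2
    = ¬x4 ∨ ¬x2
E2: x4 ∧ ((x2 ∨ x4) ∧ x2 ∨ x4 ∧ ¬x4) ∧ (¬x2 ∨ x2) ∧ (x4 ∨ ¬x4)
    = x4 ∧ ((x2 ∨ x4) ∧ x2 ∨ x4 ∧ ¬x4) ∧ (¬x2 ∨ x2)
    = x4 ∧ ((x2 ∨ x4) ∧ x2 ∨ x4 ∧ ¬x4)
    = x4 ∧ (x2 ∨ x4) ∧ x2
    = x4 ∧ x2
These differ: at x2=0, x4=0, E1 = 1 but E2 = 0.

No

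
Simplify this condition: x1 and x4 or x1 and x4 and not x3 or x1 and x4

x1 and x4 or x1 and x4 and not x3 or x1 and x4
= x1 and x4 or x1 and x4
= x1 and x4

x1 and x4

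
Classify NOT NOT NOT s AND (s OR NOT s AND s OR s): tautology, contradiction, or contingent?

contradiction

NOT NOT NOT s AND (s OR NOT s AND s OR s)
= NOT NOT NOT s AND (s OR s)
= NOT s AND (s OR s)
= NOT s AND s
= FALSE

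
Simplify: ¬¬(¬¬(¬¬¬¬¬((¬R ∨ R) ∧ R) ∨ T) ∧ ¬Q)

(¬R ∨ T) ∧ ¬Q

¬¬(¬¬(¬¬¬¬¬((¬R ∨ R) ∧ R) ∨ T) ∧ ¬Q)
= ¬¬(¬¬(¬¬¬¬¬R ∨ T) ∧ ¬Q)   (complement / identity)
= ¬¬(¬¬¬¬¬R ∨ T) ∧ ¬Q   (double negation)
= (¬¬¬¬¬R ∨ T) ∧ ¬Q   (double negation)
= (¬¬¬R ∨ T) ∧ ¬Q   (double negation)
= (¬R ∨ T) ∧ ¬Q   (double negation)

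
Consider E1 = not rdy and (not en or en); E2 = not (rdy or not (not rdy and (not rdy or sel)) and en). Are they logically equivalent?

Yes

E1: not rdy and (not en or en)
    = not rdy
E2: not (rdy or not (not rdy and (not rdy or sel)) and en)
    = not (rdy or not not rdy and en)
    = not (rdy or rdy and en)
    = not rdy
Both reduce to not rdy, so they are equivalent.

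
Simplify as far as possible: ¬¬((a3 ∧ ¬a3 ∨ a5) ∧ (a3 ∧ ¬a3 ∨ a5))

¬¬((a3 ∧ ¬a3 ∨ a5) ∧ (a3 ∧ ¬a3 ∨ a5))
= ¬¬(a3 ∧ ¬a3 ∨ a5)
= a3 ∧ ¬a3 ∨ a5
= a5

a5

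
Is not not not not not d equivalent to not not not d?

E1: not not not not not d
    = not not not d
    = not d
E2: not not not d
    = not d
Both reduce to not d, so they are equivalent.

Yes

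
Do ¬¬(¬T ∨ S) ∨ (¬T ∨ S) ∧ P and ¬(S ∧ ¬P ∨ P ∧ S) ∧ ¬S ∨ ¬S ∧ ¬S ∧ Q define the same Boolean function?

No

E1: ¬¬(¬T ∨ S) ∨ (¬T ∨ S) ∧ P
    = ¬T ∨ S ∨ (¬T ∨ S) ∧ P   [double negation]
    = ¬T ∨ S   [absorption]
E2: ¬(S ∧ ¬P ∨ P ∧ S) ∧ ¬S ∨ ¬S ∧ ¬S ∧ Q
    = ¬S ∧ ¬S ∨ ¬S ∧ ¬S ∧ Q   [distribution]
    = ¬S ∧ ¬S   [absorption]
    = ¬S   [idempotence]
These differ: at P=0, Q=0, S=1, T=0, E1 = 1 but E2 = 0.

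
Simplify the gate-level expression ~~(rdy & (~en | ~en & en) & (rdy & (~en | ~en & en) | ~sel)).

rdy & ~en

~~(rdy & (~en | ~en & en) & (rdy & (~en | ~en & en) | ~sel))
= ~~(rdy & (~en | ~en & en))   — absorption
= rdy & (~en | ~en & en)   — double negation
= rdy & ~en   — complement / identity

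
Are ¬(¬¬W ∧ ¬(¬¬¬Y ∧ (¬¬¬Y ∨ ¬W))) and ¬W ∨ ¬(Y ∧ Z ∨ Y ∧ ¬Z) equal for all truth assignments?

Yes

E1: ¬(¬¬W ∧ ¬(¬¬¬Y ∧ (¬¬¬Y ∨ ¬W)))
    = ¬(¬¬W ∧ ¬¬¬¬Y)   (absorption)
    = ¬W ∨ ¬¬¬Y   (De Morgan)
    = ¬W ∨ ¬Y   (double negation)
E2: ¬W ∨ ¬(Y ∧ Z ∨ Y ∧ ¬Z)
    = ¬W ∨ ¬Y   (distribution)
Both reduce to ¬W ∨ ¬Y, so they are equivalent.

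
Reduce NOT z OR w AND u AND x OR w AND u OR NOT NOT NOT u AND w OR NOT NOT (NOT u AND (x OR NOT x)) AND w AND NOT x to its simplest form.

NOT z OR w

NOT z OR w AND u AND x OR w AND u OR NOT NOT NOT u AND w OR NOT NOT (NOT u AND (x OR NOT x)) AND w AND NOT x
= NOT z OR w AND u AND x OR w AND u OR NOT NOT NOT u AND w OR NOT NOT NOT u AND w AND NOT x   [complement / identity]
= NOT z OR w AND u AND x OR w AND u OR NOT NOT NOT u AND w   [absorption]
= NOT z OR w AND u OR NOT NOT NOT u AND w   [absorption]
= NOT z OR w AND u OR NOT u AND w   [double negation]
= NOT z OR w   [distribution]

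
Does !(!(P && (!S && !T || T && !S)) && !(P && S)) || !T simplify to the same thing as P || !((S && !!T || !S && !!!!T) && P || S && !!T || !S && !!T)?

Yes

E1: !(!(P && (!S && !T || T && !S)) && !(P && S)) || !T
    = !(!(P && !S) && !(P && S)) || !T   [distribution]
    = P && !S || P && S || !T   [De Morgan]
    = P || !T   [distribution]
E2: P || !((S && !!T || !S && !!!!T) && P || S && !!T || !S && !!T)
    = P || !((S && !!T || !S && !!T) && P || S && !!T || !S && !!T)   [double negation]
    = P || !(S && !!T || !S && !!T)   [absorption]
    = P || !!!T   [distribution]
    = P || !T   [double negation]
Both reduce to P || !T, so they are equivalent.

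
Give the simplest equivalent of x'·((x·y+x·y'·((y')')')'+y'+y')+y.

x'+y

x'·((x·y+x·y'·((y')')')'+y'+y')+y
= x'·((x·y+x·y'·((y')')')'+y')+y
= x'·((x·y+x·y'·y')'+y')+y
= x'·((x·y+x·y')'+y')+y
= x'·(x'+y')+y
= x'+y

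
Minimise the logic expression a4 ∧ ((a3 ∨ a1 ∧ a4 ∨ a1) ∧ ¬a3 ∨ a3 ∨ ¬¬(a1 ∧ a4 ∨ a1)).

a4 ∧ (a3 ∨ a1)

a4 ∧ ((a3 ∨ a1 ∧ a4 ∨ a1) ∧ ¬a3 ∨ a3 ∨ ¬¬(a1 ∧ a4 ∨ a1))
= a4 ∧ ((a3 ∨ a1 ∧ a4 ∨ a1) ∧ ¬a3 ∨ a3 ∨ a1 ∧ a4 ∨ a1)   [double negation]
= a4 ∧ (a3 ∨ a1 ∧ a4 ∨ a1)   [absorption]
= a4 ∧ (a3 ∨ a1)   [absorption]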